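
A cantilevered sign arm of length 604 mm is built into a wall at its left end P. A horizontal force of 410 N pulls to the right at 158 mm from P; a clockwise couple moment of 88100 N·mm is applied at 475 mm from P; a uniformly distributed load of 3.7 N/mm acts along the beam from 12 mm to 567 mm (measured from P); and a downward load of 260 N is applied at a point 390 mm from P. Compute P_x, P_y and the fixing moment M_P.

P_x = -410.0 N, P_y = 2314 N, M_P = 784000 N·mm

Resultant of the distributed load: 3.7 × 555 = 2053.5 N at 289.5 mm from P.
ΣF_x = 0: P_x + 410 = 0 → P_x = -410.0 N.
ΣF_y = 0: P_y − 3.7·555 − 260 = 0 → P_y = 2314 N.
ΣM about P: M_P − 88100 − (3.7·555)·289.5 − 260·390 = 0 → M_P = 784000 N·mm.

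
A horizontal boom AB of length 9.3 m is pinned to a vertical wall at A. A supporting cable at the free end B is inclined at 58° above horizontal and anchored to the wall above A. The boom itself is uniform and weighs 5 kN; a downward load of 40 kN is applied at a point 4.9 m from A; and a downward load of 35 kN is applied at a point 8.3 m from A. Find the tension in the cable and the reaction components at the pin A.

ΣM about A: T·sin58°·9.3 − 5·4.65 − 40·4.9 − 35·8.3 = 0 → T = 509.75/(9.3·0.848048) = 64.6329 ≈ 64.63 kN.
ΣF_x = 0: A_x − T·cos58° = 0 → A_x = 64.6329 × 0.529919 = 34.25 kN.
ΣF_y = 0: A_y + T·sin58° − 5 − 40 − 35 = 0 → A_y = 80 − 64.6329 × 0.848048 = 25.19 kN.

T = 64.63 kN, A_x = 34.25 kN, A_y = 25.19 kN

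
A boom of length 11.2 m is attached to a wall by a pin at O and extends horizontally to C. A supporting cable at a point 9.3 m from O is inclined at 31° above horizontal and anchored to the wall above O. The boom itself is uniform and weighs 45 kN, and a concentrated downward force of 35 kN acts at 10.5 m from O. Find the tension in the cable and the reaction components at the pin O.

T = 129.3 kN, O_x = 110.9 kN, O_y = 13.39 kN

ΣM about O: T·sin31°·9.3 − 45·5.6 − 35·10.5 = 0 → T = 619.5/(9.3·0.515038) = 129.336 ≈ 129.3 kN.
ΣF_x = 0: O_x − T·cos31° = 0 → O_x = 129.336 × 0.857167 = 110.9 kN.
ΣF_y = 0: O_y + T·sin31° − 45 − 35 = 0 → O_y = 80 − 129.336 × 0.515038 = 13.39 kN.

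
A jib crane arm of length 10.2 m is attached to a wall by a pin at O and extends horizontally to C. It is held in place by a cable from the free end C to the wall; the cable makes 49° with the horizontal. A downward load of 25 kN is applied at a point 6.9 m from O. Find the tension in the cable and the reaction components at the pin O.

T = 22.41 kN, O_x = 14.70 kN, O_y = 8.088 kN

ΣM about O: T·sin49°·10.2 − 25·6.9 = 0 → T = 172.5/(10.2·0.75471) = 22.4083 ≈ 22.41 kN.
ΣF_x = 0: O_x − T·cos49° = 0 → O_x = 22.4083 × 0.656059 = 14.70 kN.
ΣF_y = 0: O_y + T·sin49° − 25 = 0 → O_y = 25 − 22.4083 × 0.75471 = 8.088 kN.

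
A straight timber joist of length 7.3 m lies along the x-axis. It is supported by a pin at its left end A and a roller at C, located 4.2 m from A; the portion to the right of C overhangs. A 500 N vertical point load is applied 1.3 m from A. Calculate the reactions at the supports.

A_x = 0, A_y = 345.2 N, C_y = 154.8 N

Moments about A: C_y·4.2 − 500·1.3 = 0 → C_y = 650/4.2 = 154.762 ≈ 154.8 N.
ΣF_y = 0: A_y + 154.762 − 500 = 0 → A_y = 345.2 N.
ΣF_x = 0: no horizontal applied forces, so A_x = 0.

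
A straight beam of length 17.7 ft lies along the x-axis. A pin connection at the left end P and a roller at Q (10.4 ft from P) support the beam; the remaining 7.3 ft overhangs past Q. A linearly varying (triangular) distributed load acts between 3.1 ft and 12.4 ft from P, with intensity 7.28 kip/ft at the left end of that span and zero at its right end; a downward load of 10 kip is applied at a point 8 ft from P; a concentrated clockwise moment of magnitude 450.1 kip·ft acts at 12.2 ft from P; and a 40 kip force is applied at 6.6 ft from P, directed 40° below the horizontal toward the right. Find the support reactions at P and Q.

Resultant of the triangular load: ½ × 7.28 × 9.3 = 33.852 kip, acting at 6.2 ft from P (one-third of the span from the peak).
Moments about P: Q_y·10.4 − (½·7.28·9.3)·6.2 − 10·8 − 450.1 − 40·sin40°·6.6 = 0 → Q_y = 909.678/10.4 = 87.469 ≈ 87.47 kip.
ΣF_y = 0: P_y + 87.469 − ½·7.28·9.3 − 10 − 40·sin40° = 0 → P_y = -17.91 kip.
ΣF_x = 0: P_x + 40·cos40° = 0 → P_x = -30.64 kip.

P_x = -30.64 kip, P_y = -17.91 kip, Q_y = 87.47 kip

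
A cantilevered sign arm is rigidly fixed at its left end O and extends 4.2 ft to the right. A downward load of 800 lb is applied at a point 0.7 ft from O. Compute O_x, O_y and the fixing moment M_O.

O_x = 0, O_y = 800.0 lb, M_O = 560.0 lb·ft

ΣF_x = 0: O_x = 0.
ΣF_y = 0: O_y − 800 = 0 → O_y = 800.0 lb.
ΣM about O: M_O − 800·0.7 = 0 → M_O = 560.0 lb·ft.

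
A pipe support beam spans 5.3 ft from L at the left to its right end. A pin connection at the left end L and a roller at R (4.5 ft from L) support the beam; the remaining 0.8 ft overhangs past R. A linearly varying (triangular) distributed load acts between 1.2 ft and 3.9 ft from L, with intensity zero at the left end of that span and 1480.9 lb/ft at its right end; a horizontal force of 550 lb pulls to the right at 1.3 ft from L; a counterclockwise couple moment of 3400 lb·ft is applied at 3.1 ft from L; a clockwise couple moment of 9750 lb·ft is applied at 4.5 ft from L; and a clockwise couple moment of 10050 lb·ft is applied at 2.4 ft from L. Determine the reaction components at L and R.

Resultant of the triangular load: ½ × 1480.9 × 2.7 = 1999.215 lb, acting at 3 ft from L (one-third of the span from the peak).
Moments about L: R_y·4.5 − (½·1480.9·2.7)·3 + 3400 − 9750 − 10050 = 0 → R_y = 22397.645/4.5 = 4977.25 ≈ 4977 lb.
ΣF_y = 0: L_y + 4977.25 − ½·1480.9·2.7 = 0 → L_y = -2978 lb.
ΣF_x = 0: L_x + 550 = 0 → L_x = -550.0 lb.

L_x = -550.0 lb, L_y = -2978 lb, R_y = 4977 lb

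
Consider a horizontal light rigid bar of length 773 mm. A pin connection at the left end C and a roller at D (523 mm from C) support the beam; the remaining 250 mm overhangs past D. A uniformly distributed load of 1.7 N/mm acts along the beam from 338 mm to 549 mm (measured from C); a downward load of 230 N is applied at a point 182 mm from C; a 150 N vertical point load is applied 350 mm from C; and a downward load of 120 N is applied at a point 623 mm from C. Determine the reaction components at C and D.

C_x = 0, C_y = 231.2 N, D_y = 627.5 N

Resultant of the distributed load: 1.7 × 211 = 358.7 N at 443.5 mm from C.
Moments about C: D_y·523 − (1.7·211)·443.5 − 230·182 − 150·350 − 120·623 = 0 → D_y = 328203.45/523 = 627.54 ≈ 627.5 N.
ΣF_y = 0: C_y + 627.54 − 1.7·211 − 230 − 150 − 120 = 0 → C_y = 231.2 N.
ΣF_x = 0: no horizontal applied forces, so C_x = 0.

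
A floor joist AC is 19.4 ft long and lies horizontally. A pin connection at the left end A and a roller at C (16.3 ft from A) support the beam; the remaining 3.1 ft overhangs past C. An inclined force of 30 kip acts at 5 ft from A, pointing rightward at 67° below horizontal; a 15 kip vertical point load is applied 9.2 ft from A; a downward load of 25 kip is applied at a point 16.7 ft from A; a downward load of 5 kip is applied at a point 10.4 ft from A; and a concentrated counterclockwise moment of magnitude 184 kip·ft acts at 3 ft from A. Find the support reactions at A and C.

Taking moments about A: C_y·16.3 − 30·sin67°·5 − 15·9.2 − 25·16.7 − 5·10.4 + 184 = 0 → C_y = 561.576/16.3 = 34.4525 ≈ 34.45 kip.
ΣF_y = 0: A_y + 34.4525 − 30·sin67° − 15 − 25 − 5 = 0 → A_y = 38.16 kip.
ΣF_x = 0: A_x + 30·cos67° = 0 → A_x = -11.72 kip.

A_x = -11.72 kip, A_y = 38.16 kip, C_y = 34.45 kip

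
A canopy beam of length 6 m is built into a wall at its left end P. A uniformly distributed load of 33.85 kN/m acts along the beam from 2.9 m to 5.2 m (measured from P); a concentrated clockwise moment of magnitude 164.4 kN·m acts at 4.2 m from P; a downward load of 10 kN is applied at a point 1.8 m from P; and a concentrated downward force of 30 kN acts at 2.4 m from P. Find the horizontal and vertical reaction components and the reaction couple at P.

P_x = 0, P_y = 117.9 kN, M_P = 569.7 kN·m

Resultant of the distributed load: 33.85 × 2.3 = 77.855 kN at 4.05 m from P.
ΣF_x = 0: P_x = 0.
ΣF_y = 0: P_y − 33.85·2.3 − 10 − 30 = 0 → P_y = 117.9 kN.
ΣM about P: M_P − (33.85·2.3)·4.05 − 164.4 − 10·1.8 − 30·2.4 = 0 → M_P = 569.7 kN·m.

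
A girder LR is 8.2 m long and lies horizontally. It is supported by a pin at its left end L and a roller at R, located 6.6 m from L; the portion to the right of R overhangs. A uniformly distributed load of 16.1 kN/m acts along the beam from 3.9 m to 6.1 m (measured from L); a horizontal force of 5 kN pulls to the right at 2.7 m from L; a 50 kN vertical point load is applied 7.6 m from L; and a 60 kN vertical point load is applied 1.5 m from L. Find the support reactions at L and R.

L_x = -5.000 kN, L_y = 47.37 kN, R_y = 98.05 kN

Resultant of the distributed load: 16.1 × 2.2 = 35.42 kN at 5 m from L.
Taking moments about L: R_y·6.6 − (16.1·2.2)·5 − 50·7.6 − 60·1.5 = 0 → R_y = 647.1/6.6 = 98.0455 ≈ 98.05 kN.
ΣF_y = 0: L_y + 98.0455 − 16.1·2.2 − 50 − 60 = 0 → L_y = 47.37 kN.
ΣF_x = 0: L_x + 5 = 0 → L_x = -5.000 kN.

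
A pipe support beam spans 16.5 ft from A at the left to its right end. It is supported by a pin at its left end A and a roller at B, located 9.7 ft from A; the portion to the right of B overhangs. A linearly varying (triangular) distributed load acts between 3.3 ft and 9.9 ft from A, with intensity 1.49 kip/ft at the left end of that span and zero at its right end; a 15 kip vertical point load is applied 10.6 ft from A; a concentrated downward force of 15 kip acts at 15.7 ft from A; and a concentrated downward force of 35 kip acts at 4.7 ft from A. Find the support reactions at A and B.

Resultant of the triangular load: ½ × 1.49 × 6.6 = 4.917 kip, acting at 5.5 ft from A (one-third of the span from the peak).
Moments about A: B_y·9.7 − (½·1.49·6.6)·5.5 − 15·10.6 − 15·15.7 − 35·4.7 = 0 → B_y = 586.0435/9.7 = 60.4169 ≈ 60.42 kip.
ΣF_y = 0: A_y + 60.4169 − ½·1.49·6.6 − 15 − 15 − 35 = 0 → A_y = 9.500 kip.
ΣF_x = 0: no horizontal applied forces, so A_x = 0.

A_x = 0, A_y = 9.500 kip, B_y = 60.42 kip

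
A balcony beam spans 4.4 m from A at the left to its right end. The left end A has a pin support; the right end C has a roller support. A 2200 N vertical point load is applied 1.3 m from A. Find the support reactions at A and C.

ΣM about A: C_y·4.4 − 2200·1.3 = 0 → C_y = 2860/4.4 = 650.0 N.
ΣF_y = 0: A_y + 650 − 2200 = 0 → A_y = 1550 N.
ΣF_x = 0: no horizontal applied forces, so A_x = 0.

A_x = 0, A_y = 1550 N, C_y = 650.0 N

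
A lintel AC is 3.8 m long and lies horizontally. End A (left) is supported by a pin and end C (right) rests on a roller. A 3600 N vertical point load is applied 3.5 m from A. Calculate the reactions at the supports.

Taking moments about A: C_y·3.8 − 3600·3.5 = 0 → C_y = 12600/3.8 = 3315.79 ≈ 3316 N.
ΣF_y = 0: A_y + 3315.79 − 3600 = 0 → A_y = 284.2 N.
ΣF_x = 0: no horizontal applied forces, so A_x = 0.

A_x = 0, A_y = 284.2 N, C_y = 3316 N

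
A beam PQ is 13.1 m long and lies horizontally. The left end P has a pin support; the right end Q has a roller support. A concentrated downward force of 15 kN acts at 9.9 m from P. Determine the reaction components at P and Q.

P_x = 0, P_y = 3.664 kN, Q_y = 11.34 kN

Moments about P: Q_y·13.1 − 15·9.9 = 0 → Q_y = 148.5/13.1 = 11.3359 ≈ 11.34 kN.
ΣF_y = 0: P_y + 11.3359 − 15 = 0 → P_y = 3.664 kN.
ΣF_x = 0: no horizontal applied forces, so P_x = 0.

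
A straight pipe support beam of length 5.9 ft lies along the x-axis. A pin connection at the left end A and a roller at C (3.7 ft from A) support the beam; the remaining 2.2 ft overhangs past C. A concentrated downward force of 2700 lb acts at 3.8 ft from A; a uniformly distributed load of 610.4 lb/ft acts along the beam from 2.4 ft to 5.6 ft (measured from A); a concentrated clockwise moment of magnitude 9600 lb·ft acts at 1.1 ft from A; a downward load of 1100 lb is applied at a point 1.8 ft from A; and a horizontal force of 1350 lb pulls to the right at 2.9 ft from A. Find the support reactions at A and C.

A_x = -1350 lb, A_y = -2261 lb, C_y = 8014 lb

Resultant of the distributed load: 610.4 × 3.2 = 1953.28 lb at 4 ft from A.
ΣM about A: C_y·3.7 − 2700·3.8 − (610.4·3.2)·4 − 9600 − 1100·1.8 = 0 → C_y = 29653.12/3.7 = 8014.36 ≈ 8014 lb.
ΣF_y = 0: A_y + 8014.36 − 2700 − 610.4·3.2 − 1100 = 0 → A_y = -2261 lb.
ΣF_x = 0: A_x + 1350 = 0 → A_x = -1350 lb.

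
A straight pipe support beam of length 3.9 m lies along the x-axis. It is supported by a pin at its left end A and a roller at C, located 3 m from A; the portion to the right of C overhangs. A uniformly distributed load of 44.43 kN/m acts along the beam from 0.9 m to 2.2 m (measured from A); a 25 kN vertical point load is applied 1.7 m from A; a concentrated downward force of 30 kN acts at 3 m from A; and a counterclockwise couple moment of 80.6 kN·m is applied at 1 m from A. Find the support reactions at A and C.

A_x = 0, A_y = 65.62 kN, C_y = 47.14 kN

Resultant of the distributed load: 44.43 × 1.3 = 57.759 kN at 1.55 m from A.
ΣM about A: C_y·3 − (44.43·1.3)·1.55 − 25·1.7 − 30·3 + 80.6 = 0 → C_y = 141.42645/3 = 47.1421 ≈ 47.14 kN.
ΣF_y = 0: A_y + 47.1421 − 44.43·1.3 − 25 − 30 = 0 → A_y = 65.62 kN.
ΣF_x = 0: no horizontal applied forces, so A_x = 0.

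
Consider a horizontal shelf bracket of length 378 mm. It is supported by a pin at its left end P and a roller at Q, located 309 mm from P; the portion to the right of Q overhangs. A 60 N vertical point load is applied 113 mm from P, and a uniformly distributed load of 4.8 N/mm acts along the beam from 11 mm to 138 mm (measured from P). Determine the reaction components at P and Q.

P_x = 0, P_y = 500.7 N, Q_y = 168.9 N

Resultant of the distributed load: 4.8 × 127 = 609.6 N at 74.5 mm from P.
Moments about P: Q_y·309 − 60·113 − (4.8·127)·74.5 = 0 → Q_y = 52195.2/309 = 168.917 ≈ 168.9 N.
ΣF_y = 0: P_y + 168.917 − 60 − 4.8·127 = 0 → P_y = 500.7 N.
ΣF_x = 0: no horizontal applied forces, so P_x = 0.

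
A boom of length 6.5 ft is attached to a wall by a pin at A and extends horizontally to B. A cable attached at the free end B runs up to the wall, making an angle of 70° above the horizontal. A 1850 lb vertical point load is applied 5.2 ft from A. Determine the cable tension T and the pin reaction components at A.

T = 1575 lb, A_x = 538.7 lb, A_y = 370.0 lb

ΣM about A: T·sin70°·6.5 − 1850·5.2 = 0 → T = 9620/(6.5·0.939693) = 1574.98 ≈ 1575 lb.
ΣF_x = 0: A_x − T·cos70° = 0 → A_x = 1574.98 × 0.34202 = 538.7 lb.
ΣF_y = 0: A_y + T·sin70° − 1850 = 0 → A_y = 1850 − 1574.98 × 0.939693 = 370.0 lb.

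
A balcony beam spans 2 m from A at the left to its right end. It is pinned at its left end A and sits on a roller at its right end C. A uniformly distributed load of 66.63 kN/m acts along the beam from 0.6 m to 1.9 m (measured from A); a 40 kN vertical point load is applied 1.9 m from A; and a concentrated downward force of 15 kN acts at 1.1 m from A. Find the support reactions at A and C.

Resultant of the distributed load: 66.63 × 1.3 = 86.619 kN at 1.25 m from A.
Moments about A: C_y·2 − (66.63·1.3)·1.25 − 40·1.9 − 15·1.1 = 0 → C_y = 200.77375/2 = 100.387 ≈ 100.4 kN.
ΣF_y = 0: A_y + 100.387 − 66.63·1.3 − 40 − 15 = 0 → A_y = 41.23 kN.
ΣF_x = 0: no horizontal applied forces, so A_x = 0.

A_x = 0, A_y = 41.23 kN, C_y = 100.4 kN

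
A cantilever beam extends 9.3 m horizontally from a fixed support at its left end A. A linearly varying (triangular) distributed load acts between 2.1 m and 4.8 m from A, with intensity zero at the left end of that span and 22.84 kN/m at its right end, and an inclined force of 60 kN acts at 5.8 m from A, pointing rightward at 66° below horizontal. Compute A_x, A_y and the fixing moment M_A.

Resultant of the triangular load: ½ × 22.84 × 2.7 = 30.834 kN, acting at 3.9 m from A (one-third of the span from the peak).
ΣF_x = 0: A_x + 60·cos66° = 0 → A_x = -24.40 kN.
ΣF_y = 0: A_y − ½·22.84·2.7 − 60·sin66° = 0 → A_y = 85.65 kN.
ΣM about A: M_A − (½·22.84·2.7)·3.9 − 60·sin66°·5.8 = 0 → M_A = 438.2 kN·m.

A_x = -24.40 kN, A_y = 85.65 kN, M_A = 438.2 kN·m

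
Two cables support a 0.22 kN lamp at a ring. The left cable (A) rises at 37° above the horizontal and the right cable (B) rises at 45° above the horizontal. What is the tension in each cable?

T_A = 0.1571 kN, T_B = 0.1774 kN

ΣF_x = 0: −T_A·cos37° + T_B·cos45° = 0 → T_B = 1.12944·T_A.
ΣF_y = 0: T_A·sin37° + T_B·sin45° = 0.22.
Substitute: T_A·(0.601815 + 1.12944·0.707107) = 0.22 → T_A = 0.157092 ≈ 0.1571 kN.
Then T_B = 1.12944 × 0.157092 = 0.1774 kN.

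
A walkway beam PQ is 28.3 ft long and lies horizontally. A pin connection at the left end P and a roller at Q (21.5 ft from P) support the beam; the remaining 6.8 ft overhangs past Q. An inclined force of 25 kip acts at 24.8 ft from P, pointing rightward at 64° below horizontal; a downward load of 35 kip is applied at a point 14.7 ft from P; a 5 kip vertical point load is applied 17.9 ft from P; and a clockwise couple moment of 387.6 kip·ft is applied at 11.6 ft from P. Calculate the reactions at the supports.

Taking moments about P: Q_y·21.5 − 25·sin64°·24.8 − 35·14.7 − 5·17.9 − 387.6 = 0 → Q_y = 1548.85/21.5 = 72.0395 ≈ 72.04 kip.
ΣF_y = 0: P_y + 72.0395 − 25·sin64° − 35 − 5 = 0 → P_y = -9.570 kip.
ΣF_x = 0: P_x + 25·cos64° = 0 → P_x = -10.96 kip.

P_x = -10.96 kip, P_y = -9.570 kip, Q_y = 72.04 kip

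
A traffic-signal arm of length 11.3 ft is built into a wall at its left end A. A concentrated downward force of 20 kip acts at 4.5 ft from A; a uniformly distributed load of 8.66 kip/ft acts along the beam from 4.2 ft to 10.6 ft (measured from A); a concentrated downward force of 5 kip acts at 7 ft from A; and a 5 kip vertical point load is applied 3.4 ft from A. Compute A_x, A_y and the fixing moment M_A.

A_x = 0, A_y = 85.42 kip, M_A = 552.1 kip·ft

Resultant of the distributed load: 8.66 × 6.4 = 55.424 kip at 7.4 ft from A.
ΣF_x = 0: A_x = 0.
ΣF_y = 0: A_y − 20 − 8.66·6.4 − 5 − 5 = 0 → A_y = 85.42 kip.
ΣM about A: M_A − 20·4.5 − (8.66·6.4)·7.4 − 5·7 − 5·3.4 = 0 → M_A = 552.1 kip·ft.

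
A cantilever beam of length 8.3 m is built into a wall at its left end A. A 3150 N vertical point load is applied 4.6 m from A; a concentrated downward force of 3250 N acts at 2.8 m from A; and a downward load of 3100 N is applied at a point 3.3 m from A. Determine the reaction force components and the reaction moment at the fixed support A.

ΣF_x = 0: A_x = 0.
ΣF_y = 0: A_y − 3150 − 3250 − 3100 = 0 → A_y = 9500 N.
ΣM about A: M_A − 3150·4.6 − 3250·2.8 − 3100·3.3 = 0 → M_A = 33820 N·m.

A_x = 0, A_y = 9500 N, M_A = 33820 N·m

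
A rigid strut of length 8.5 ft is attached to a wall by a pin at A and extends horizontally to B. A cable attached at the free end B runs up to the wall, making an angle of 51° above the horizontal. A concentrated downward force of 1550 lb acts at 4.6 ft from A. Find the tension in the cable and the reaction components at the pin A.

T = 1079 lb, A_x = 679.3 lb, A_y = 711.2 lb

ΣM about A: T·sin51°·8.5 − 1550·4.6 = 0 → T = 7130/(8.5·0.777146) = 1079.36 ≈ 1079 lb.
ΣF_x = 0: A_x − T·cos51° = 0 → A_x = 1079.36 × 0.62932 = 679.3 lb.
ΣF_y = 0: A_y + T·sin51° − 1550 = 0 → A_y = 1550 − 1079.36 × 0.777146 = 711.2 lb.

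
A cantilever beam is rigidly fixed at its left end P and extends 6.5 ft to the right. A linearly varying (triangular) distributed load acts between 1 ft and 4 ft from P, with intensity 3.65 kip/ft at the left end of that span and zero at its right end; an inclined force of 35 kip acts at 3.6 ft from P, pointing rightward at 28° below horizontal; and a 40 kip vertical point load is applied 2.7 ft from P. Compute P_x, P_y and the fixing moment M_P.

P_x = -30.90 kip, P_y = 61.91 kip, M_P = 178.1 kip·ft

Resultant of the triangular load: ½ × 3.65 × 3 = 5.475 kip, acting at 2 ft from P (one-third of the span from the peak).
ΣF_x = 0: P_x + 35·cos28° = 0 → P_x = -30.90 kip.
ΣF_y = 0: P_y − ½·3.65·3 − 35·sin28° − 40 = 0 → P_y = 61.91 kip.
ΣM about P: M_P − (½·3.65·3)·2 − 35·sin28°·3.6 − 40·2.7 = 0 → M_P = 178.1 kip·ft.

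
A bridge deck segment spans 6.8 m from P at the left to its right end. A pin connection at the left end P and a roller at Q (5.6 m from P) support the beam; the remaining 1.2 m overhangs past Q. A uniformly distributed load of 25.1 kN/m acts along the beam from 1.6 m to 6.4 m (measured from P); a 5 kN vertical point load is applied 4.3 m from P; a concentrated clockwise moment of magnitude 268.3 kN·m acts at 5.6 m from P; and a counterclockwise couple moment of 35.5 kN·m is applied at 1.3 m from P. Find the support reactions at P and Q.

Resultant of the distributed load: 25.1 × 4.8 = 120.48 kN at 4 m from P.
ΣM about P: Q_y·5.6 − (25.1·4.8)·4 − 5·4.3 − 268.3 + 35.5 = 0 → Q_y = 736.22/5.6 = 131.468 ≈ 131.5 kN.
ΣF_y = 0: P_y + 131.468 − 25.1·4.8 − 5 = 0 → P_y = -5.988 kN.
ΣF_x = 0: no horizontal applied forces, so P_x = 0.

P_x = 0, P_y = -5.988 kN, Q_y = 131.5 kN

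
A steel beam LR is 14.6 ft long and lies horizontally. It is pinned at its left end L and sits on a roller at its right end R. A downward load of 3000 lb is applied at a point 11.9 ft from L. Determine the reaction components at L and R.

L_x = 0, L_y = 554.8 lb, R_y = 2445 lb

Moments about L: R_y·14.6 − 3000·11.9 = 0 → R_y = 35700/14.6 = 2445.21 ≈ 2445 lb.
ΣF_y = 0: L_y + 2445.21 − 3000 = 0 → L_y = 554.8 lb.
ΣF_x = 0: no horizontal applied forces, so L_x = 0.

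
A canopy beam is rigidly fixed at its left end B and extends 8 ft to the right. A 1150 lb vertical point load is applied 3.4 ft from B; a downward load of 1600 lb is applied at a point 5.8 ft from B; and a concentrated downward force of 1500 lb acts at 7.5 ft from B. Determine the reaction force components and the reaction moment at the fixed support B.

ΣF_x = 0: B_x = 0.
ΣF_y = 0: B_y − 1150 − 1600 − 1500 = 0 → B_y = 4250 lb.
ΣM about B: M_B − 1150·3.4 − 1600·5.8 − 1500·7.5 = 0 → M_B = 24440 lb·ft.

B_x = 0, B_y = 4250 lb, M_B = 24440 lb·ft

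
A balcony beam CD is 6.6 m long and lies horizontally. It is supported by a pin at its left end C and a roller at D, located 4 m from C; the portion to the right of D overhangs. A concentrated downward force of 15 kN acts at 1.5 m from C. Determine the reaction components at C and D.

C_x = 0, C_y = 9.375 kN, D_y = 5.625 kN

Taking moments about C: D_y·4 − 15·1.5 = 0 → D_y = 22.5/4 = 5.625 kN.
ΣF_y = 0: C_y + 5.625 − 15 = 0 → C_y = 9.375 kN.
ΣF_x = 0: no horizontal applied forces, so C_x = 0.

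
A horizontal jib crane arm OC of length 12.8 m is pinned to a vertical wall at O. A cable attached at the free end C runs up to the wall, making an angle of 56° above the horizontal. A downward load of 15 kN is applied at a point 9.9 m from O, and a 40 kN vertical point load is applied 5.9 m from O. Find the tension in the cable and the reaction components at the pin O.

T = 36.23 kN, O_x = 20.26 kN, O_y = 24.96 kN

ΣM about O: T·sin56°·12.8 − 15·9.9 − 40·5.9 = 0 → T = 384.5/(12.8·0.829038) = 36.2336 ≈ 36.23 kN.
ΣF_x = 0: O_x − T·cos56° = 0 → O_x = 36.2336 × 0.559193 = 20.26 kN.
ΣF_y = 0: O_y + T·sin56° − 15 − 40 = 0 → O_y = 55 − 36.2336 × 0.829038 = 24.96 kN.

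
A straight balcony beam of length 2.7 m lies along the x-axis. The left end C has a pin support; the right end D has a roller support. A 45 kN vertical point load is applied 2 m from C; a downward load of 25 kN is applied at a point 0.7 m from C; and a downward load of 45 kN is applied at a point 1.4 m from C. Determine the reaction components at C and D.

C_x = 0, C_y = 51.85 kN, D_y = 63.15 kN

Taking moments about C: D_y·2.7 − 45·2 − 25·0.7 − 45·1.4 = 0 → D_y = 170.5/2.7 = 63.1481 ≈ 63.15 kN.
ΣF_y = 0: C_y + 63.1481 − 45 − 25 − 45 = 0 → C_y = 51.85 kN.
ΣF_x = 0: no horizontal applied forces, so C_x = 0.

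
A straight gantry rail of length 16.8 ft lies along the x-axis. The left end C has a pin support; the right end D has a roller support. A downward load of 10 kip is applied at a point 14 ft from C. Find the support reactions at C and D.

Moments about C: D_y·16.8 − 10·14 = 0 → D_y = 140/16.8 = 8.33333 ≈ 8.333 kip.
ΣF_y = 0: C_y + 8.33333 − 10 = 0 → C_y = 1.667 kip.
ΣF_x = 0: no horizontal applied forces, so C_x = 0.

C_x = 0, C_y = 1.667 kip, D_y = 8.333 kip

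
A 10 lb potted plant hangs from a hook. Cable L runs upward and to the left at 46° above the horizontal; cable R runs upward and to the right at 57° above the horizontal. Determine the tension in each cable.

T_L = 5.590 lb, T_R = 7.129 lb

ΣF_x = 0: −T_L·cos46° + T_R·cos57° = 0 → T_R = 1.27545·T_L.
ΣF_y = 0: T_L·sin46° + T_R·sin57° = 10.
Substitute: T_L·(0.71934 + 1.27545·0.838671) = 10 → T_L = 5.58964 ≈ 5.590 lb.
Then T_R = 1.27545 × 5.58964 = 7.129 lb.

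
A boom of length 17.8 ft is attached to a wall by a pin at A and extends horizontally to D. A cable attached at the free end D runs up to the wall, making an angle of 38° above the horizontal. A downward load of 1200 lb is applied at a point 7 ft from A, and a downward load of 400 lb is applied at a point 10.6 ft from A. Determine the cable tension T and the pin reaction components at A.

ΣM about A: T·sin38°·17.8 − 1200·7 − 400·10.6 = 0 → T = 12640/(17.8·0.615661) = 1153.41 ≈ 1153 lb.
ΣF_x = 0: A_x − T·cos38° = 0 → A_x = 1153.41 × 0.788011 = 908.9 lb.
ΣF_y = 0: A_y + T·sin38° − 1200 − 400 = 0 → A_y = 1600 − 1153.41 × 0.615661 = 889.9 lb.

T = 1153 lb, A_x = 908.9 lb, A_y = 889.9 lb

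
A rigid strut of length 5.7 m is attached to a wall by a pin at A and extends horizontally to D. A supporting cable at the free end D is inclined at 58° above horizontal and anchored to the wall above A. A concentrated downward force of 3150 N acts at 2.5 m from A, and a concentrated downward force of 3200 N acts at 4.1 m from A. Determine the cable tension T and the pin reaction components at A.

ΣM about A: T·sin58°·5.7 − 3150·2.5 − 3200·4.1 = 0 → T = 20995/(5.7·0.848048) = 4343.31 ≈ 4343 N.
ΣF_x = 0: A_x − T·cos58° = 0 → A_x = 4343.31 × 0.529919 = 2302 N.
ΣF_y = 0: A_y + T·sin58° − 3150 − 3200 = 0 → A_y = 6350 − 4343.31 × 0.848048 = 2667 N.

T = 4343 N, A_x = 2302 N, A_y = 2667 N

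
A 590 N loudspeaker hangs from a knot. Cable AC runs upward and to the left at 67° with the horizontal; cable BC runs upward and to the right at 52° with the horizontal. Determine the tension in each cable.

T_AC = 415.3 N, T_BC = 263.6 N

ΣF_x = 0: −T_AC·cos67° + T_BC·cos52° = 0 → T_BC = 0.634653·T_AC.
ΣF_y = 0: T_AC·sin67° + T_BC·sin52° = 590.
Substitute: T_AC·(0.920505 + 0.634653·0.788011) = 590 → T_AC = 415.312 ≈ 415.3 N.
Then T_BC = 0.634653 × 415.312 = 263.6 N.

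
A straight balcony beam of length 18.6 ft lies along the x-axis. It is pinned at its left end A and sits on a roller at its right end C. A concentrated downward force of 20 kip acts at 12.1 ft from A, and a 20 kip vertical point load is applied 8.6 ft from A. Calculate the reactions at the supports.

A_x = 0, A_y = 17.74 kip, C_y = 22.26 kip

ΣM about A: C_y·18.6 − 20·12.1 − 20·8.6 = 0 → C_y = 414/18.6 = 22.2581 ≈ 22.26 kip.
ΣF_y = 0: A_y + 22.2581 − 20 − 20 = 0 → A_y = 17.74 kip.
ΣF_x = 0: no horizontal applied forces, so A_x = 0.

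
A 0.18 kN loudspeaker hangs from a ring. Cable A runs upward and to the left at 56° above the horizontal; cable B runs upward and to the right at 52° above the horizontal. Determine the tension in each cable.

T_A = 0.1165 kN, T_B = 0.1058 kN

ΣF_x = 0: −T_A·cos56° + T_B·cos52° = 0 → T_B = 0.90828·T_A.
ΣF_y = 0: T_A·sin56° + T_B·sin52° = 0.18.
Substitute: T_A·(0.829038 + 0.90828·0.788011) = 0.18 → T_A = 0.116522 ≈ 0.1165 kN.
Then T_B = 0.90828 × 0.116522 = 0.1058 kN.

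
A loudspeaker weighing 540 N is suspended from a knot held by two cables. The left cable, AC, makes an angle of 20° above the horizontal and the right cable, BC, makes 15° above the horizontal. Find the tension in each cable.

ΣF_x = 0: −T_AC·cos20° + T_BC·cos15° = 0 → T_BC = 0.972841·T_AC.
ΣF_y = 0: T_AC·sin20° + T_BC·sin15° = 540.
Substitute: T_AC·(0.34202 + 0.972841·0.258819) = 540 → T_AC = 909.382 ≈ 909.4 N.
Then T_BC = 0.972841 × 909.382 = 884.7 N.

T_AC = 909.4 N, T_BC = 884.7 N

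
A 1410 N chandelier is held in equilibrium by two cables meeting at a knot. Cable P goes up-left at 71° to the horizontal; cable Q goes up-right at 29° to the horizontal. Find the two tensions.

T_P = 1252 N, T_Q = 466.1 N

ΣF_x = 0: −T_P·cos71° + T_Q·cos29° = 0 → T_Q = 0.37224·T_P.
ΣF_y = 0: T_P·sin71° + T_Q·sin29° = 1410.
Substitute: T_P·(0.945519 + 0.37224·0.48481) = 1410 → T_P = 1252.24 ≈ 1252 N.
Then T_Q = 0.37224 × 1252.24 = 466.1 N.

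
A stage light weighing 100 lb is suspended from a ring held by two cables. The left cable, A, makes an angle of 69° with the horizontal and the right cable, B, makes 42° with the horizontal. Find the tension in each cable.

ΣF_x = 0: −T_A·cos69° + T_B·cos42° = 0 → T_B = 0.482232·T_A.
ΣF_y = 0: T_A·sin69° + T_B·sin42° = 100.
Substitute: T_A·(0.93358 + 0.482232·0.669131) = 100 → T_A = 79.6016 ≈ 79.60 lb.
Then T_B = 0.482232 × 79.6016 = 38.39 lb.

T_A = 79.60 lb, T_B = 38.39 lb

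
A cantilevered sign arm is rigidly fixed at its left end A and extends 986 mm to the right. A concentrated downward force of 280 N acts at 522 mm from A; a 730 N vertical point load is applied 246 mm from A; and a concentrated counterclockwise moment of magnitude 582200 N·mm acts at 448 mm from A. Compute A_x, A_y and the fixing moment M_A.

A_x = 0, A_y = 1010 N, M_A = -256500 N·mm

ΣF_x = 0: A_x = 0.
ΣF_y = 0: A_y − 280 − 730 = 0 → A_y = 1010 N.
ΣM about A: M_A − 280·522 − 730·246 + 582200 = 0 → M_A = -256500 N·mm.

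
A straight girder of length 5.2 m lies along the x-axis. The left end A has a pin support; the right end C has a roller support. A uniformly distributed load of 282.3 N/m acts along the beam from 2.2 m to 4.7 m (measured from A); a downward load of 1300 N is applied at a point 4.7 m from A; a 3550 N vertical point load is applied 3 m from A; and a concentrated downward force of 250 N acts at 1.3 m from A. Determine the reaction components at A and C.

Resultant of the distributed load: 282.3 × 2.5 = 705.75 N at 3.45 m from A.
Taking moments about A: C_y·5.2 − (282.3·2.5)·3.45 − 1300·4.7 − 3550·3 − 250·1.3 = 0 → C_y = 19519.8375/5.2 = 3753.81 ≈ 3754 N.
ΣF_y = 0: A_y + 3753.81 − 282.3·2.5 − 1300 − 3550 − 250 = 0 → A_y = 2052 N.
ΣF_x = 0: no horizontal applied forces, so A_x = 0.

A_x = 0, A_y = 2052 N, C_y = 3754 N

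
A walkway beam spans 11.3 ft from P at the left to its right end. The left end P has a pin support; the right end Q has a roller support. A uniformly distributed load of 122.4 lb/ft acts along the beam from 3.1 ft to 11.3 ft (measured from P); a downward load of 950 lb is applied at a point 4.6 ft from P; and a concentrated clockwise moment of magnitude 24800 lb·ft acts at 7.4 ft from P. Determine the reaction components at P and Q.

P_x = 0, P_y = -1267 lb, Q_y = 3221 lb

Resultant of the distributed load: 122.4 × 8.2 = 1003.68 lb at 7.2 ft from P.
Moments about P: Q_y·11.3 − (122.4·8.2)·7.2 − 950·4.6 − 24800 = 0 → Q_y = 36396.496/11.3 = 3220.93 ≈ 3221 lb.
ΣF_y = 0: P_y + 3220.93 − 122.4·8.2 − 950 = 0 → P_y = -1267 lb.
ΣF_x = 0: no horizontal applied forces, so P_x = 0.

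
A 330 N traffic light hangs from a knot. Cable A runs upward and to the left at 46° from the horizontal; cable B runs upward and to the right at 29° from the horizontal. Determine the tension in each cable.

T_A = 298.8 N, T_B = 237.3 N

ΣF_x = 0: −T_A·cos46° + T_B·cos29° = 0 → T_B = 0.79424·T_A.
ΣF_y = 0: T_A·sin46° + T_B·sin29° = 330.
Substitute: T_A·(0.71934 + 0.79424·0.48481) = 330 → T_A = 298.806 ≈ 298.8 N.
Then T_B = 0.79424 × 298.806 = 237.3 N.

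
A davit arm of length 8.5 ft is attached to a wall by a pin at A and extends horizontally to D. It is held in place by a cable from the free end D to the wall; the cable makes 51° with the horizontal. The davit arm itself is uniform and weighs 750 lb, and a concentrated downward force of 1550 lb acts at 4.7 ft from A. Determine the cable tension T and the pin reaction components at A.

ΣM about A: T·sin51°·8.5 − 750·4.25 − 1550·4.7 = 0 → T = 10472.5/(8.5·0.777146) = 1585.36 ≈ 1585 lb.
ΣF_x = 0: A_x − T·cos51° = 0 → A_x = 1585.36 × 0.62932 = 997.7 lb.
ΣF_y = 0: A_y + T·sin51° − 750 − 1550 = 0 → A_y = 2300 − 1585.36 × 0.777146 = 1068 lb.

T = 1585 lb, A_x = 997.7 lb, A_y = 1068 lb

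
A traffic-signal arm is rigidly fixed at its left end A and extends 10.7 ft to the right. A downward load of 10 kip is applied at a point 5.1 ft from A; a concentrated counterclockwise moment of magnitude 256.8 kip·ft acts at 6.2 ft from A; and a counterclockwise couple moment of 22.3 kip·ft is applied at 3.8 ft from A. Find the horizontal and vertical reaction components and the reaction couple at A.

ΣF_x = 0: A_x = 0.
ΣF_y = 0: A_y − 10 = 0 → A_y = 10.00 kip.
ΣM about A: M_A − 10·5.1 + 256.8 + 22.3 = 0 → M_A = -228.1 kip·ft.

A_x = 0, A_y = 10.00 kip, M_A = -228.1 kip·ft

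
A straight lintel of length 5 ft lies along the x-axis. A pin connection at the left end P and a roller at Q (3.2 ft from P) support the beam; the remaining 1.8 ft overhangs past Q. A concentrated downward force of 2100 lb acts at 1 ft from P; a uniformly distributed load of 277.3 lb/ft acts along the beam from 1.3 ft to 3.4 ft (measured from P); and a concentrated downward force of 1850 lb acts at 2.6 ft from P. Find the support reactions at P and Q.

Resultant of the distributed load: 277.3 × 2.1 = 582.33 lb at 2.35 ft from P.
Moments about P: Q_y·3.2 − 2100·1 − (277.3·2.1)·2.35 − 1850·2.6 = 0 → Q_y = 8278.4755/3.2 = 2587.02 ≈ 2587 lb.
ΣF_y = 0: P_y + 2587.02 − 2100 − 277.3·2.1 − 1850 = 0 → P_y = 1945 lb.
ΣF_x = 0: no horizontal applied forces, so P_x = 0.

P_x = 0, P_y = 1945 lb, Q_y = 2587 lb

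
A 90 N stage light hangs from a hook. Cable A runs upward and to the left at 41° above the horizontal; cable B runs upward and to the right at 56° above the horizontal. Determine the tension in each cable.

ΣF_x = 0: −T_A·cos41° + T_B·cos56° = 0 → T_B = 1.34964·T_A.
ΣF_y = 0: T_A·sin41° + T_B·sin56° = 90.
Substitute: T_A·(0.656059 + 1.34964·0.829038) = 90 → T_A = 50.7053 ≈ 50.71 N.
Then T_B = 1.34964 × 50.7053 = 68.43 N.

T_A = 50.71 N, T_B = 68.43 N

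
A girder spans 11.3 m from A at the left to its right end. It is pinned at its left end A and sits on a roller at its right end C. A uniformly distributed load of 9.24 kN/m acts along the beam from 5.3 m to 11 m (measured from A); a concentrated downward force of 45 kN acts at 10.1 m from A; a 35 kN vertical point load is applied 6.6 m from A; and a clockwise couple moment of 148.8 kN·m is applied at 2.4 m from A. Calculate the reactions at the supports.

A_x = 0, A_y = 20.85 kN, C_y = 111.8 kN

Resultant of the distributed load: 9.24 × 5.7 = 52.668 kN at 8.15 m from A.
Moments about A: C_y·11.3 − (9.24·5.7)·8.15 − 45·10.1 − 35·6.6 − 148.8 = 0 → C_y = 1263.5442/11.3 = 111.818 ≈ 111.8 kN.
ΣF_y = 0: A_y + 111.818 − 9.24·5.7 − 45 − 35 = 0 → A_y = 20.85 kN.
ΣF_x = 0: no horizontal applied forces, so A_x = 0.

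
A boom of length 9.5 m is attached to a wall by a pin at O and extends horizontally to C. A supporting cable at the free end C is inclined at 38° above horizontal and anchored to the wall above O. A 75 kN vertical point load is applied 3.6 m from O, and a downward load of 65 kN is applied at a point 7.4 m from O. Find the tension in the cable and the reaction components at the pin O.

ΣM about O: T·sin38°·9.5 − 75·3.6 − 65·7.4 = 0 → T = 751/(9.5·0.615661) = 128.403 ≈ 128.4 kN.
ΣF_x = 0: O_x − T·cos38° = 0 → O_x = 128.403 × 0.788011 = 101.2 kN.
ΣF_y = 0: O_y + T·sin38° − 75 − 65 = 0 → O_y = 140 − 128.403 × 0.615661 = 60.95 kN.

T = 128.4 kN, O_x = 101.2 kN, O_y = 60.95 kN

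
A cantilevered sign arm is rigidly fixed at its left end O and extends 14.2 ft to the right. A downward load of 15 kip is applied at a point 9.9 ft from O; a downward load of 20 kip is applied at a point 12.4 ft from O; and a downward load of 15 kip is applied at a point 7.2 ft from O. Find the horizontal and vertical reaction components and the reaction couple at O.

O_x = 0, O_y = 50.00 kip, M_O = 504.5 kip·ft

ΣF_x = 0: O_x = 0.
ΣF_y = 0: O_y − 15 − 20 − 15 = 0 → O_y = 50.00 kip.
ΣM about O: M_O − 15·9.9 − 20·12.4 − 15·7.2 = 0 → M_O = 504.5 kip·ft.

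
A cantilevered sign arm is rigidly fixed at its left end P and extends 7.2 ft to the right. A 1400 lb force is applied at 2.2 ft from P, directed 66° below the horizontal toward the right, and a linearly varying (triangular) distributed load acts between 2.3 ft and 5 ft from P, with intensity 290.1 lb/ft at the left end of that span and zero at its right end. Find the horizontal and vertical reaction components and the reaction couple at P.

Resultant of the triangular load: ½ × 290.1 × 2.7 = 391.635 lb, acting at 3.2 ft from P (one-third of the span from the peak).
ΣF_x = 0: P_x + 1400·cos66° = 0 → P_x = -569.4 lb.
ΣF_y = 0: P_y − 1400·sin66° − ½·290.1·2.7 = 0 → P_y = 1671 lb.
ΣM about P: M_P − 1400·sin66°·2.2 − (½·290.1·2.7)·3.2 = 0 → M_P = 4067 lb·ft.

P_x = -569.4 lb, P_y = 1671 lb, M_P = 4067 lb·ft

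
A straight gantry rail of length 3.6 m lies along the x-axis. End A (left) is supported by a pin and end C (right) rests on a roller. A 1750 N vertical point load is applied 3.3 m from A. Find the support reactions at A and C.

ΣM about A: C_y·3.6 − 1750·3.3 = 0 → C_y = 5775/3.6 = 1604.17 ≈ 1604 N.
ΣF_y = 0: A_y + 1604.17 − 1750 = 0 → A_y = 145.8 N.
ΣF_x = 0: no horizontal applied forces, so A_x = 0.

A_x = 0, A_y = 145.8 N, C_y = 1604 N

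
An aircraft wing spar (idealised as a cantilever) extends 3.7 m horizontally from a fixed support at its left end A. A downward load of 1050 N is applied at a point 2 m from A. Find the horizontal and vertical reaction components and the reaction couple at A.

A_x = 0, A_y = 1050 N, M_A = 2100 N·m

ΣF_x = 0: A_x = 0.
ΣF_y = 0: A_y − 1050 = 0 → A_y = 1050 N.
ΣM about A: M_A − 1050·2 = 0 → M_A = 2100 N·m.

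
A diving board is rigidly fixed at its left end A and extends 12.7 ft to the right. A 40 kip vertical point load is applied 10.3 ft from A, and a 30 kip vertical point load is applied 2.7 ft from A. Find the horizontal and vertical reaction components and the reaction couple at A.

ΣF_x = 0: A_x = 0.
ΣF_y = 0: A_y − 40 − 30 = 0 → A_y = 70.00 kip.
ΣM about A: M_A − 40·10.3 − 30·2.7 = 0 → M_A = 493.0 kip·ft.

A_x = 0, A_y = 70.00 kip, M_A = 493.0 kip·ft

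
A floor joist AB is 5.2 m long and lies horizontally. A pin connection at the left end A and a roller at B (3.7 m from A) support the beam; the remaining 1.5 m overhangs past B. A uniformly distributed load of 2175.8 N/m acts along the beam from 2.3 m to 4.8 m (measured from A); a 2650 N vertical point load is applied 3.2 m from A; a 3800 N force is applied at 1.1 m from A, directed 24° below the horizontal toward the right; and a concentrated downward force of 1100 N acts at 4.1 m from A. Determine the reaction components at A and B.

A_x = -3471 N, A_y = 1546 N, B_y = 9189 N

Resultant of the distributed load: 2175.8 × 2.5 = 5439.5 N at 3.55 m from A.
Taking moments about A: B_y·3.7 − (2175.8·2.5)·3.55 − 2650·3.2 − 3800·sin24°·1.1 − 1100·4.1 = 0 → B_y = 34000.4/3.7 = 9189.3 ≈ 9189 N.
ΣF_y = 0: A_y + 9189.3 − 2175.8·2.5 − 2650 − 3800·sin24° − 1100 = 0 → A_y = 1546 N.
ΣF_x = 0: A_x + 3800·cos24° = 0 → A_x = -3471 N.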